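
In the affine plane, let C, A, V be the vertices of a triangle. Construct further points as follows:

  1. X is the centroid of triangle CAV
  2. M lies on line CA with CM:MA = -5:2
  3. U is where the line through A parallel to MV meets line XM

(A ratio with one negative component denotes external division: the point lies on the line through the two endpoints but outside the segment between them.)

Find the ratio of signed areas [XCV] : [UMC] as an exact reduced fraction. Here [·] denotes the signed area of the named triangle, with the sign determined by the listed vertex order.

[XCV]:[UMC] = 7/10

Choose coordinates C = (0, 0), A = (1, 0), V = (0, 1).
1. X is the centroid of triangle CAV ⇒ X = (1/3, 1/3)
2. M lies on line CA with CM:MA = -5:2 ⇒ M = (5/3, 0)
3. U is where the line through A parallel to MV meets line XM ⇒ U = (11/21, 2/7)
2·[XCV] = -1/3, 2·[UMC] = -10/21
[XCV]:[UMC] = -1/3:-10/21 = 7/10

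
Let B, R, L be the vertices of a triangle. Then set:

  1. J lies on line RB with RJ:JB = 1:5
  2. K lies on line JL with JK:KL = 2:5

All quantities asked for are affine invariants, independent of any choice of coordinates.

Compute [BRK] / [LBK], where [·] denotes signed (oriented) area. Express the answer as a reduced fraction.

[BRK]:[LBK] = 12/25

Assign B = (0, 0), R = (1, 0), L = (0, 1) — the answer is frame-independent, so this choice is without loss of generality.
1. J lies on line RB with RJ:JB = 1:5 ⇒ J = (5/6, 0)
2. K lies on line JL with JK:KL = 2:5 ⇒ K = (25/42, 2/7)
2·[BRK] = 2/7, 2·[LBK] = 25/42
[BRK]:[LBK] = 2/7:25/42 = 12/25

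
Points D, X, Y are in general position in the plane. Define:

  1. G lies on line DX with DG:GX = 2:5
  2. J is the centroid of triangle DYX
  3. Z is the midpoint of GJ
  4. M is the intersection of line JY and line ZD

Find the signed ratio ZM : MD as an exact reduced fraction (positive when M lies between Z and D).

Set D = (0, 0), X = (1, 0), Y = (0, 1); any affine frame gives the same invariant.
1. G lies on line DX with DG:GX = 2:5 ⇒ G = (2/7, 0)
2. J is the centroid of triangle DYX ⇒ J = (1/3, 1/3)
3. Z is the midpoint of GJ ⇒ Z = (13/42, 1/6)
4. M is the intersection of line JY and line ZD ⇒ M = (13/33, 7/33)
M = Z + t·(D−Z) with t = -3/11, so ZM:MD = t:(1−t) = -3/11:14/11

ZM:MD = -3/14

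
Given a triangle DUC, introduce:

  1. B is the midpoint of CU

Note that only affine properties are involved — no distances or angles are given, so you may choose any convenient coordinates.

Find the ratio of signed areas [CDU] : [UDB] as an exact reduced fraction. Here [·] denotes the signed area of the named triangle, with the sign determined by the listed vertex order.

Work in coordinates with D = (0, 0), U = (1, 0), C = (0, 1).
1. B is the midpoint of CU ⇒ B = (1/2, 1/2)
2·[CDU] = 1, 2·[UDB] = -1/2
[CDU]:[UDB] = 1:-1/2 = -2

[CDU]:[UDB] = -2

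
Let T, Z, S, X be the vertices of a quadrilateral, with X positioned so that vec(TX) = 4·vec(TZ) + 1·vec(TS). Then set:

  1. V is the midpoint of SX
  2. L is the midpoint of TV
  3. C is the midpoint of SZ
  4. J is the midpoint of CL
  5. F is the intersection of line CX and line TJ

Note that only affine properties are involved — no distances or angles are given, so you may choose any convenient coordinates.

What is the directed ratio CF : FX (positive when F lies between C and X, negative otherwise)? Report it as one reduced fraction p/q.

Work in coordinates with T = (0, 0), Z = (1, 0), S = (0, 1), X = (4, 1).
1. V is the midpoint of SX ⇒ V = (2, 1)
2. L is the midpoint of TV ⇒ L = (1, 1/2)
3. C is the midpoint of SZ ⇒ C = (1/2, 1/2)
4. J is the midpoint of CL ⇒ J = (3/4, 1/2)
5. F is the intersection of line CX and line TJ ⇒ F = (9/11, 6/11)
F = C + t·(X−C) with t = 1/11, so CF:FX = t:(1−t) = 1/11:10/11

CF:FX = 1/10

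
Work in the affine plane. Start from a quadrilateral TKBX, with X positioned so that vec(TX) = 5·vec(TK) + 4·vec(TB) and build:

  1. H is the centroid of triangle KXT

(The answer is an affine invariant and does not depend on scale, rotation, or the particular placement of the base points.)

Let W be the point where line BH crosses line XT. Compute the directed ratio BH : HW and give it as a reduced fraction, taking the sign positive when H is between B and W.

BH:HW = -19/4

Assign T = (0, 0), K = (1, 0), B = (0, 1), X = (5, 4) — the answer is frame-independent, so this choice is without loss of generality.
1. H is the centroid of triangle KXT ⇒ H = (2, 4/3)
line BH meets XT at W = (30/19, 24/19)
H = B + t·(W−B) with t = 19/15, so BH:HW = 19/15:-4/15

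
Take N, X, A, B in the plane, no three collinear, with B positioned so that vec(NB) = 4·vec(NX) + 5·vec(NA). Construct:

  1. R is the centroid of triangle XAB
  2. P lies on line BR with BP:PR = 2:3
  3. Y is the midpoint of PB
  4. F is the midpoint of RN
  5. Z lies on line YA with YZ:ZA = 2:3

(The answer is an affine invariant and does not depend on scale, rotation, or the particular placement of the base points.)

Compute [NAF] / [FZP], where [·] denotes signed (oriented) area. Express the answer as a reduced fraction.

Set N = (0, 0), X = (1, 0), A = (0, 1), B = (4, 5); any affine frame gives the same invariant.
1. R is the centroid of triangle XAB ⇒ R = (5/3, 2)
2. P lies on line BR with BP:PR = 2:3 ⇒ P = (46/15, 19/5)
3. Y is the midpoint of PB ⇒ Y = (53/15, 22/5)
4. F is the midpoint of RN ⇒ F = (5/6, 1)
5. Z lies on line YA with YZ:ZA = 2:3 ⇒ Z = (53/25, 76/25)
2·[NAF] = -5/6, 2·[FZP] = -143/150
[NAF]:[FZP] = -5/6:-143/150 = 125/143

[NAF]:[FZP] = 125/143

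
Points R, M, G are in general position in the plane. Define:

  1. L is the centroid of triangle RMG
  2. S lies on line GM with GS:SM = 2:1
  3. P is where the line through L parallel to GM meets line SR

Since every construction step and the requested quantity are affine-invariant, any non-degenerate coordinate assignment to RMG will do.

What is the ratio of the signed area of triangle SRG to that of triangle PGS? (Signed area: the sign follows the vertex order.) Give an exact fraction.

Work in coordinates with R = (0, 0), M = (1, 0), G = (0, 1).
1. L is the centroid of triangle RMG ⇒ L = (1/3, 1/3)
2. S lies on line GM with GS:SM = 2:1 ⇒ S = (2/3, 1/3)
3. P is where the line through L parallel to GM meets line SR ⇒ P = (4/9, 2/9)
2·[SRG] = -2/3, 2·[PGS] = -2/9
[SRG]:[PGS] = -2/3:-2/9 = 3

[SRG]:[PGS] = 3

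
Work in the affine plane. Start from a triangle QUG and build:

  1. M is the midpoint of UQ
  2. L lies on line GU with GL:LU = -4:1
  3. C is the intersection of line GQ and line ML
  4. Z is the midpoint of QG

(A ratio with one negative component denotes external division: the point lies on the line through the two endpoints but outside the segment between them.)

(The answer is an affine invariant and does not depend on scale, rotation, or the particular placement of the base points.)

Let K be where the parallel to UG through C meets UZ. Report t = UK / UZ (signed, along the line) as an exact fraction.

t = 8/5

Choose coordinates Q = (0, 0), U = (1, 0), G = (0, 1).
1. M is the midpoint of UQ ⇒ M = (1/2, 0)
2. L lies on line GU with GL:LU = -4:1 ⇒ L = (4/3, -1/3)
3. C is the intersection of line GQ and line ML ⇒ C = (0, 1/5)
4. Z is the midpoint of QG ⇒ Z = (0, 1/2)
through C parallel to UG: direction (-1, 1); meets UZ at K = (-3/5, 4/5)
K = U + t·(Z−U) with t = 8/5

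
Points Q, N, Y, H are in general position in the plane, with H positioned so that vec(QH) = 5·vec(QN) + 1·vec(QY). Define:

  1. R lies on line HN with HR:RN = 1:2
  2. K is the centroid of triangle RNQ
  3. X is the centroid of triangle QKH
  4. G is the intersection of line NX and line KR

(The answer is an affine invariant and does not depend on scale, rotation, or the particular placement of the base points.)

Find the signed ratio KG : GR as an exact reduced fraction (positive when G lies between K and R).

Assign Q = (0, 0), N = (1, 0), Y = (0, 1), H = (5, 1) — the answer is frame-independent, so this choice is without loss of generality.
1. R lies on line HN with HR:RN = 1:2 ⇒ R = (11/3, 2/3)
2. K is the centroid of triangle RNQ ⇒ K = (14/9, 2/9)
3. X is the centroid of triangle QKH ⇒ X = (59/27, 11/27)
4. G is the intersection of line NX and line KR ⇒ G = (145/81, 22/81)
G = K + t·(R−K) with t = 1/9, so KG:GR = t:(1−t) = 1/9:8/9

KG:GR = 1/8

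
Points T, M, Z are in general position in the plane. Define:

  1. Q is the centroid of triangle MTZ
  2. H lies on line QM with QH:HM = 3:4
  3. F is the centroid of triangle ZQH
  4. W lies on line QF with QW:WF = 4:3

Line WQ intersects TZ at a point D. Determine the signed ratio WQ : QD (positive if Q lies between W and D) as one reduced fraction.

Work in coordinates with T = (0, 0), M = (1, 0), Z = (0, 1).
1. Q is the centroid of triangle MTZ ⇒ Q = (1/3, 1/3)
2. H lies on line QM with QH:HM = 3:4 ⇒ H = (13/21, 4/21)
3. F is the centroid of triangle ZQH ⇒ F = (20/63, 32/63)
4. W lies on line QF with QW:WF = 4:3 ⇒ W = (143/441, 191/441)
line WQ meets TZ at D = (0, 4)
Q = W + t·(D−W) with t = -4/143, so WQ:QD = -4/143:147/143

WQ:QD = -4/147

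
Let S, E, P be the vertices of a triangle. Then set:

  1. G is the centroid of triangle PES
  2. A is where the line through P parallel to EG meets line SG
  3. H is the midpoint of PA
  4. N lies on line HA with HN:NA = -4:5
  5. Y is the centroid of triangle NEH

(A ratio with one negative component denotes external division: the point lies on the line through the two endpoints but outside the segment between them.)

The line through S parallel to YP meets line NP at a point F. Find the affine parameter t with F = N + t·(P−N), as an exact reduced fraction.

t = 1/3

Assign S = (0, 0), E = (1, 0), P = (0, 1) — the answer is frame-independent, so this choice is without loss of generality.
1. G is the centroid of triangle PES ⇒ G = (1/3, 1/3)
2. A is where the line through P parallel to EG meets line SG ⇒ A = (2/3, 2/3)
3. H is the midpoint of PA ⇒ H = (1/3, 5/6)
4. N lies on line HA with HN:NA = -4:5 ⇒ N = (-1, 3/2)
5. Y is the centroid of triangle NEH ⇒ Y = (1/9, 7/9)
through S parallel to YP: direction (-1/9, 2/9); meets NP at F = (-2/3, 4/3)
F = N + t·(P−N) with t = 1/3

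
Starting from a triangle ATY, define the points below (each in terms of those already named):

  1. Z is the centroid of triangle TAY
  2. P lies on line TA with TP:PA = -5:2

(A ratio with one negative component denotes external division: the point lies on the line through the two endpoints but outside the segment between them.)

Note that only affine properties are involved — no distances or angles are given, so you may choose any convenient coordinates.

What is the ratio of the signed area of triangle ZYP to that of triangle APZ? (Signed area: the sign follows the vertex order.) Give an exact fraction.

Choose coordinates A = (0, 0), T = (1, 0), Y = (0, 1).
1. Z is the centroid of triangle TAY ⇒ Z = (1/3, 1/3)
2. P lies on line TA with TP:PA = -5:2 ⇒ P = (-2/3, 0)
2·[ZYP] = 7/9, 2·[APZ] = -2/9
[ZYP]:[APZ] = 7/9:-2/9 = -7/2

[ZYP]:[APZ] = -7/2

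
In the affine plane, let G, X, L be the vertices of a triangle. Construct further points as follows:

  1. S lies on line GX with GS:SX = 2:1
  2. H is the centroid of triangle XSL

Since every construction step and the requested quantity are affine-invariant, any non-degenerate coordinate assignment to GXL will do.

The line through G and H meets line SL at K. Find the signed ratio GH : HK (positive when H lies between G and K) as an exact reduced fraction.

Work in coordinates with G = (0, 0), X = (1, 0), L = (0, 1).
1. S lies on line GX with GS:SX = 2:1 ⇒ S = (2/3, 0)
2. H is the centroid of triangle XSL ⇒ H = (5/9, 1/3)
line GH meets SL at K = (10/21, 2/7)
H = G + t·(K−G) with t = 7/6, so GH:HK = 7/6:-1/6

GH:HK = -7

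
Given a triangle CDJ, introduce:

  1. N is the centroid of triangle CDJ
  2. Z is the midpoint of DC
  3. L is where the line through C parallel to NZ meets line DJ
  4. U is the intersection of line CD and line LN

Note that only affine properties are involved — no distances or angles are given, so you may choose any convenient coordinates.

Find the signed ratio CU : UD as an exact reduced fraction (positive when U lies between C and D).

CU:UD = 3/2

Choose coordinates C = (0, 0), D = (1, 0), J = (0, 1).
1. N is the centroid of triangle CDJ ⇒ N = (1/3, 1/3)
2. Z is the midpoint of DC ⇒ Z = (1/2, 0)
3. L is where the line through C parallel to NZ meets line DJ ⇒ L = (-1, 2)
4. U is the intersection of line CD and line LN ⇒ U = (3/5, 0)
U = C + t·(D−C) with t = 3/5, so CU:UD = t:(1−t) = 3/5:2/5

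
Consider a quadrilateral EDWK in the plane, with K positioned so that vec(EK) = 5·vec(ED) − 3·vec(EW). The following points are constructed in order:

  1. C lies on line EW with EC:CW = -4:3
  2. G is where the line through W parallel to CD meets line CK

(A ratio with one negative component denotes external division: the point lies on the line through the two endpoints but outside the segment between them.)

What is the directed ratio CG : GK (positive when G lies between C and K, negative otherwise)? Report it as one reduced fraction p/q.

CG:GK = -3/16

Choose coordinates E = (0, 0), D = (1, 0), W = (0, 1), K = (5, -3).
1. C lies on line EW with EC:CW = -4:3 ⇒ C = (0, 4)
2. G is where the line through W parallel to CD meets line CK ⇒ G = (-15/13, 73/13)
G = C + t·(K−C) with t = -3/13, so CG:GK = t:(1−t) = -3/13:16/13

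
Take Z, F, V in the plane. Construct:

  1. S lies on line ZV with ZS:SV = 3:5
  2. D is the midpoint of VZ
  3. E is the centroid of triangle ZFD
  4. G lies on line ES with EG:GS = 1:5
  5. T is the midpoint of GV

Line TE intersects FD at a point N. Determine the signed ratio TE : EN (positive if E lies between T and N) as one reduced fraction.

TE:EN = -97/48

Set Z = (0, 0), F = (1, 0), V = (0, 1); any affine frame gives the same invariant.
1. S lies on line ZV with ZS:SV = 3:5 ⇒ S = (0, 3/8)
2. D is the midpoint of VZ ⇒ D = (0, 1/2)
3. E is the centroid of triangle ZFD ⇒ E = (1/3, 1/6)
4. G lies on line ES with EG:GS = 1:5 ⇒ G = (5/18, 29/144)
5. T is the midpoint of GV ⇒ T = (5/36, 173/288)
line TE meets FD at N = (23/97, 37/97)
E = T + t·(N−T) with t = 97/49, so TE:EN = 97/49:-48/49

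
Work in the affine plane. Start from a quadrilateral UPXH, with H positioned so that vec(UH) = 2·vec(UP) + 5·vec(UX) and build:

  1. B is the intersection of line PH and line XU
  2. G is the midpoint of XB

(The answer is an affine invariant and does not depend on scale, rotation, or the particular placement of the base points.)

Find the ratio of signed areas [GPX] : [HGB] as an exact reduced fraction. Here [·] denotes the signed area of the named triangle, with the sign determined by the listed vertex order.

[GPX]:[HGB] = 1/2

Set U = (0, 0), P = (1, 0), X = (0, 1), H = (2, 5); any affine frame gives the same invariant.
1. B is the intersection of line PH and line XU ⇒ B = (0, -5)
2. G is the midpoint of XB ⇒ G = (0, -2)
2·[GPX] = 3, 2·[HGB] = 6
[GPX]:[HGB] = 3:6 = 1/2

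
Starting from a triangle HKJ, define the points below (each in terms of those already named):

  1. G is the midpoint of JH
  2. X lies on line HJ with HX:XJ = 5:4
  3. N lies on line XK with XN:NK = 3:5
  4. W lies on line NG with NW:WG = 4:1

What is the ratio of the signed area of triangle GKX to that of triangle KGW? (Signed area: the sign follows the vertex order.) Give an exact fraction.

[GKX]:[KGW] = -8

Work in coordinates with H = (0, 0), K = (1, 0), J = (0, 1).
1. G is the midpoint of JH ⇒ G = (0, 1/2)
2. X lies on line HJ with HX:XJ = 5:4 ⇒ X = (0, 5/9)
3. N lies on line XK with XN:NK = 3:5 ⇒ N = (3/8, 25/72)
4. W lies on line NG with NW:WG = 4:1 ⇒ W = (3/40, 169/360)
2·[GKX] = 1/18, 2·[KGW] = -1/144
[GKX]:[KGW] = 1/18:-1/144 = -8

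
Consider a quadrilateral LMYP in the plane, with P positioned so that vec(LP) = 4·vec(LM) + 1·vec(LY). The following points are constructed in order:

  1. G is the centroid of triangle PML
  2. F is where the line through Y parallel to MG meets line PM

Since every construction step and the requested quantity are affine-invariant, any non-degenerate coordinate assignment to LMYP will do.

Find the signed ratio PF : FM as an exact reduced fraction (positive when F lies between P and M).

Choose coordinates L = (0, 0), M = (1, 0), Y = (0, 1), P = (4, 1).
1. G is the centroid of triangle PML ⇒ G = (5/3, 1/3)
2. F is where the line through Y parallel to MG meets line PM ⇒ F = (-8, -3)
F = P + t·(M−P) with t = 4, so PF:FM = t:(1−t) = 4:-3

PF:FM = -4/3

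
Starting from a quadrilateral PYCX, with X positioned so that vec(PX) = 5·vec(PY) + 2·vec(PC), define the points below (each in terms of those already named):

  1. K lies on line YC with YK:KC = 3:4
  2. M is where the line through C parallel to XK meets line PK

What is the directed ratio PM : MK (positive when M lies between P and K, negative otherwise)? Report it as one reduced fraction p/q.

Choose coordinates P = (0, 0), Y = (1, 0), C = (0, 1), X = (5, 2).
1. K lies on line YC with YK:KC = 3:4 ⇒ K = (4/7, 3/7)
2. M is where the line through C parallel to XK meets line PK ⇒ M = (124/49, 93/49)
M = P + t·(K−P) with t = 31/7, so PM:MK = t:(1−t) = 31/7:-24/7

PM:MK = -31/24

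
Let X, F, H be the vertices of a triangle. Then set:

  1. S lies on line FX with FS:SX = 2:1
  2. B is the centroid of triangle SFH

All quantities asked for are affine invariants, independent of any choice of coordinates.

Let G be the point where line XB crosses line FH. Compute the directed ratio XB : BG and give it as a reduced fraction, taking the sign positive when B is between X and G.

Choose coordinates X = (0, 0), F = (1, 0), H = (0, 1).
1. S lies on line FX with FS:SX = 2:1 ⇒ S = (1/3, 0)
2. B is the centroid of triangle SFH ⇒ B = (4/9, 1/3)
line XB meets FH at G = (4/7, 3/7)
B = X + t·(G−X) with t = 7/9, so XB:BG = 7/9:2/9

XB:BG = 7/2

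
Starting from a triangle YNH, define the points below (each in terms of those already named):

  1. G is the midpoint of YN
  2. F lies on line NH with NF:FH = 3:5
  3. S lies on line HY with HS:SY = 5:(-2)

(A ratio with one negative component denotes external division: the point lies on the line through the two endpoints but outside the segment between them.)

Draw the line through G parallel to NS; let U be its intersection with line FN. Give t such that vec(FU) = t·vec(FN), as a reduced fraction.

Assign Y = (0, 0), N = (1, 0), H = (0, 1) — the answer is frame-independent, so this choice is without loss of generality.
1. G is the midpoint of YN ⇒ G = (1/2, 0)
2. F lies on line NH with NF:FH = 3:5 ⇒ F = (5/8, 3/8)
3. S lies on line HY with HS:SY = 5:(-2) ⇒ S = (0, -2/3)
through G parallel to NS: direction (-1, -2/3); meets FN at U = (4/5, 1/5)
U = F + t·(N−F) with t = 7/15

t = 7/15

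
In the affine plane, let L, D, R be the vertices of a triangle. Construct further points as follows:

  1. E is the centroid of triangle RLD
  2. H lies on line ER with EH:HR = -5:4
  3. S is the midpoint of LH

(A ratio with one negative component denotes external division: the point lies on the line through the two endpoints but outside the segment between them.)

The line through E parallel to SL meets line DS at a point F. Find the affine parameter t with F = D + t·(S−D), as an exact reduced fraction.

t = 6/11

Work in coordinates with L = (0, 0), D = (1, 0), R = (0, 1).
1. E is the centroid of triangle RLD ⇒ E = (1/3, 1/3)
2. H lies on line ER with EH:HR = -5:4 ⇒ H = (-4/3, 11/3)
3. S is the midpoint of LH ⇒ S = (-2/3, 11/6)
through E parallel to SL: direction (2/3, -11/6); meets DS at F = (1/11, 1)
F = D + t·(S−D) with t = 6/11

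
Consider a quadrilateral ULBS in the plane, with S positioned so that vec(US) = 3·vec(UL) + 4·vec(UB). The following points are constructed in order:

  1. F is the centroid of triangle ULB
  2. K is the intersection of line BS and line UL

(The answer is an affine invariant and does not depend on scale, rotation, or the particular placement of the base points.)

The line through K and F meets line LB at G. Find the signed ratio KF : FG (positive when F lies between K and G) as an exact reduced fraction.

Set U = (0, 0), L = (1, 0), B = (0, 1), S = (3, 4); any affine frame gives the same invariant.
1. F is the centroid of triangle ULB ⇒ F = (1/3, 1/3)
2. K is the intersection of line BS and line UL ⇒ K = (-1, 0)
line KF meets LB at G = (3/5, 2/5)
F = K + t·(G−K) with t = 5/6, so KF:FG = 5/6:1/6

KF:FG = 5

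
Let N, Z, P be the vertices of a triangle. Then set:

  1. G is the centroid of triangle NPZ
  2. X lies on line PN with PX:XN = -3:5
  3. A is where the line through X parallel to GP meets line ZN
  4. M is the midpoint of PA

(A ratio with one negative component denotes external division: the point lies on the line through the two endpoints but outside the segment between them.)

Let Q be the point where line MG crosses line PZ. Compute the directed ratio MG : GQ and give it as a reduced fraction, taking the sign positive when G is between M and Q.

Choose coordinates N = (0, 0), Z = (1, 0), P = (0, 1).
1. G is the centroid of triangle NPZ ⇒ G = (1/3, 1/3)
2. X lies on line PN with PX:XN = -3:5 ⇒ X = (0, 5/2)
3. A is where the line through X parallel to GP meets line ZN ⇒ A = (5/4, 0)
4. M is the midpoint of PA ⇒ M = (5/8, 1/2)
line MG meets PZ at Q = (6/11, 5/11)
G = M + t·(Q−M) with t = 11/3, so MG:GQ = 11/3:-8/3

MG:GQ = -11/8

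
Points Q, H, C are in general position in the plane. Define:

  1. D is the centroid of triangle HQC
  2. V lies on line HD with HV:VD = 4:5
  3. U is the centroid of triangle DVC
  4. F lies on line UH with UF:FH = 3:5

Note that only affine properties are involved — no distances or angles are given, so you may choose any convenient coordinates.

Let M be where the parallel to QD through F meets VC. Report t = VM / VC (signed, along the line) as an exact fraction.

t = 59/336

Work in coordinates with Q = (0, 0), H = (1, 0), C = (0, 1).
1. D is the centroid of triangle HQC ⇒ D = (1/3, 1/3)
2. V lies on line HD with HV:VD = 4:5 ⇒ V = (19/27, 4/27)
3. U is the centroid of triangle DVC ⇒ U = (28/81, 40/81)
4. F lies on line UH with UF:FH = 3:5 ⇒ F = (383/648, 25/81)
through F parallel to QD: direction (1/3, 1/3); meets VC at M = (5263/9072, 2701/9072)
M = V + t·(C−V) with t = 59/336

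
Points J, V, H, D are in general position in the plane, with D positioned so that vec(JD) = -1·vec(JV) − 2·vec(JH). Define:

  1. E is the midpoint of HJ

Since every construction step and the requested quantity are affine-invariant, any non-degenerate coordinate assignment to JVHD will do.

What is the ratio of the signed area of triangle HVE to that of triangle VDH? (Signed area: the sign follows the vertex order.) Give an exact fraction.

Work in coordinates with J = (0, 0), V = (1, 0), H = (0, 1), D = (-1, -2).
1. E is the midpoint of HJ ⇒ E = (0, 1/2)
2·[HVE] = -1/2, 2·[VDH] = -4
[HVE]:[VDH] = -1/2:-4 = 1/8

[HVE]:[VDH] = 1/8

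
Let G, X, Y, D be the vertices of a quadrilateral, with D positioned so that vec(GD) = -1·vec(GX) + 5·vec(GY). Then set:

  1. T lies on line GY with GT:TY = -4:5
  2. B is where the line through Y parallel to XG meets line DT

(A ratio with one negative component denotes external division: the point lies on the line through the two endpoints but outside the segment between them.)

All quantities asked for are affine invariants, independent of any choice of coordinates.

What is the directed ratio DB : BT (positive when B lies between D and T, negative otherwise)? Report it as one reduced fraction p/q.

DB:BT = 4/5

Choose coordinates G = (0, 0), X = (1, 0), Y = (0, 1), D = (-1, 5).
1. T lies on line GY with GT:TY = -4:5 ⇒ T = (0, -4)
2. B is where the line through Y parallel to XG meets line DT ⇒ B = (-5/9, 1)
B = D + t·(T−D) with t = 4/9, so DB:BT = t:(1−t) = 4/9:5/9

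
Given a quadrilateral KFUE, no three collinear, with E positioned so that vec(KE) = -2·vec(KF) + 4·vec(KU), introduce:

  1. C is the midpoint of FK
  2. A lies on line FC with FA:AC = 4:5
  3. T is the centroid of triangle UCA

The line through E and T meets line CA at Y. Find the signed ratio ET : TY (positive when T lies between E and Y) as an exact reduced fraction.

Work in coordinates with K = (0, 0), F = (1, 0), U = (0, 1), E = (-2, 4).
1. C is the midpoint of FK ⇒ C = (1/2, 0)
2. A lies on line FC with FA:AC = 4:5 ⇒ A = (7/9, 0)
3. T is the centroid of triangle UCA ⇒ T = (23/54, 1/3)
line ET meets CA at Y = (64/99, 0)
T = E + t·(Y−E) with t = 11/12, so ET:TY = 11/12:1/12

ET:TY = 11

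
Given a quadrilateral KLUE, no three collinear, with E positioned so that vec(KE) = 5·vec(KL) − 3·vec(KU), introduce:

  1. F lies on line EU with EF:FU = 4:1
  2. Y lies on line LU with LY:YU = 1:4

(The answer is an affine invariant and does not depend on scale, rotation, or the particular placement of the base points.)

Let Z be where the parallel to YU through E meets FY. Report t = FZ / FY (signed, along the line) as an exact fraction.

Choose coordinates K = (0, 0), L = (1, 0), U = (0, 1), E = (5, -3).
1. F lies on line EU with EF:FU = 4:1 ⇒ F = (1, 1/5)
2. Y lies on line LU with LY:YU = 1:4 ⇒ Y = (4/5, 1/5)
through E parallel to YU: direction (-4/5, 4/5); meets FY at Z = (9/5, 1/5)
Z = F + t·(Y−F) with t = -4

t = -4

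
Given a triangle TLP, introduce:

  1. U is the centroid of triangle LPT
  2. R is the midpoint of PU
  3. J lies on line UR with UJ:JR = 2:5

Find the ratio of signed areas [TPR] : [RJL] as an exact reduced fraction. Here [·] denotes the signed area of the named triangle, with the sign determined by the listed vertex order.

[TPR]:[RJL] = -7/5

Set T = (0, 0), L = (1, 0), P = (0, 1); any affine frame gives the same invariant.
1. U is the centroid of triangle LPT ⇒ U = (1/3, 1/3)
2. R is the midpoint of PU ⇒ R = (1/6, 2/3)
3. J lies on line UR with UJ:JR = 2:5 ⇒ J = (2/7, 3/7)
2·[TPR] = -1/6, 2·[RJL] = 5/42
[TPR]:[RJL] = -1/6:5/42 = -7/5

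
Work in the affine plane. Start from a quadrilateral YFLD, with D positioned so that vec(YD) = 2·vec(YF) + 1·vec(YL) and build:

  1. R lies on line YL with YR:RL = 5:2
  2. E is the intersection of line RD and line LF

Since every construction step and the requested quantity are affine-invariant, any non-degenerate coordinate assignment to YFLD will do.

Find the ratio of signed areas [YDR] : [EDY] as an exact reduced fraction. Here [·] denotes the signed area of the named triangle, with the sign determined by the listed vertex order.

[YDR]:[EDY] = -8/7

Assign Y = (0, 0), F = (1, 0), L = (0, 1), D = (2, 1) — the answer is frame-independent, so this choice is without loss of generality.
1. R lies on line YL with YR:RL = 5:2 ⇒ R = (0, 5/7)
2. E is the intersection of line RD and line LF ⇒ E = (1/4, 3/4)
2·[YDR] = 10/7, 2·[EDY] = -5/4
[YDR]:[EDY] = 10/7:-5/4 = -8/7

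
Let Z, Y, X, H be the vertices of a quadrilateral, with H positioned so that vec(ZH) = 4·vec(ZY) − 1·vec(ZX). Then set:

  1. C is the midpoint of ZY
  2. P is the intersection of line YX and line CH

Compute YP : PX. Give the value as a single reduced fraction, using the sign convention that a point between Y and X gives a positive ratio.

YP:PX = -1/6

Set Z = (0, 0), Y = (1, 0), X = (0, 1), H = (4, -1); any affine frame gives the same invariant.
1. C is the midpoint of ZY ⇒ C = (1/2, 0)
2. P is the intersection of line YX and line CH ⇒ P = (6/5, -1/5)
P = Y + t·(X−Y) with t = -1/5, so YP:PX = t:(1−t) = -1/5:6/5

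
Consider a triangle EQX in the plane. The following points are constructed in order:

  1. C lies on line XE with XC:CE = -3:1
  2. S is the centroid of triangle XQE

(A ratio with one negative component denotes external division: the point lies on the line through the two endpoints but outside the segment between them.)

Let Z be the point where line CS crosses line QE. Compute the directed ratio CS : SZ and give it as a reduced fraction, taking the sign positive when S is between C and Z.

Assign E = (0, 0), Q = (1, 0), X = (0, 1) — the answer is frame-independent, so this choice is without loss of generality.
1. C lies on line XE with XC:CE = -3:1 ⇒ C = (0, -1/2)
2. S is the centroid of triangle XQE ⇒ S = (1/3, 1/3)
line CS meets QE at Z = (1/5, 0)
S = C + t·(Z−C) with t = 5/3, so CS:SZ = 5/3:-2/3

CS:SZ = -5/2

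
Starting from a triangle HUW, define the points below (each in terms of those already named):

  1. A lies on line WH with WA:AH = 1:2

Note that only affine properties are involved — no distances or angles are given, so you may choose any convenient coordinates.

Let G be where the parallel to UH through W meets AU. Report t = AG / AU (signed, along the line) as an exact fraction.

Work in coordinates with H = (0, 0), U = (1, 0), W = (0, 1).
1. A lies on line WH with WA:AH = 1:2 ⇒ A = (0, 2/3)
through W parallel to UH: direction (-1, 0); meets AU at G = (-1/2, 1)
G = A + t·(U−A) with t = -1/2

t = -1/2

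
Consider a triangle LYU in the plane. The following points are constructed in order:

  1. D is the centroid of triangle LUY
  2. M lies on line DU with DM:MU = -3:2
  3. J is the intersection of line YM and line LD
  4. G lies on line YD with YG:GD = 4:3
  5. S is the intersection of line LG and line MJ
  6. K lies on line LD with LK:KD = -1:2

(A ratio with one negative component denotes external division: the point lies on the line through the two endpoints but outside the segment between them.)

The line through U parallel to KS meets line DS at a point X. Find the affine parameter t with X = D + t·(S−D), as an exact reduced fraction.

Set L = (0, 0), Y = (1, 0), U = (0, 1); any affine frame gives the same invariant.
1. D is the centroid of triangle LUY ⇒ D = (1/3, 1/3)
2. M lies on line DU with DM:MU = -3:2 ⇒ M = (-2/3, 7/3)
3. J is the intersection of line YM and line LD ⇒ J = (7/12, 7/12)
4. G lies on line YD with YG:GD = 4:3 ⇒ G = (13/21, 4/21)
5. S is the intersection of line LG and line MJ ⇒ S = (91/111, 28/111)
6. K lies on line LD with LK:KD = -1:2 ⇒ K = (-1/3, -1/3)
through U parallel to KS: direction (128/111, 65/111); meets DS at X = (-704/777, 839/1554)
X = D + t·(S−D) with t = -107/42

t = -107/42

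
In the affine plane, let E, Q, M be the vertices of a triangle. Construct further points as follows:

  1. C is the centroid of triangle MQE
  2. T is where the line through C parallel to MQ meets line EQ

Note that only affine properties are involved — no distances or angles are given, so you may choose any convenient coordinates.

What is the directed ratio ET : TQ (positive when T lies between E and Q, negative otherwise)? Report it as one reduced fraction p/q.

Assign E = (0, 0), Q = (1, 0), M = (0, 1) — the answer is frame-independent, so this choice is without loss of generality.
1. C is the centroid of triangle MQE ⇒ C = (1/3, 1/3)
2. T is where the line through C parallel to MQ meets line EQ ⇒ T = (2/3, 0)
T = E + t·(Q−E) with t = 2/3, so ET:TQ = t:(1−t) = 2/3:1/3

ET:TQ = 2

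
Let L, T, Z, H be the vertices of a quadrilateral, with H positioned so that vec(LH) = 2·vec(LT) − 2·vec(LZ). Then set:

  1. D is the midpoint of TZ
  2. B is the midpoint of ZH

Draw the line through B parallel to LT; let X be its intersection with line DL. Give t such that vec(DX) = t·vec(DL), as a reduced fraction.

t = 2

Set L = (0, 0), T = (1, 0), Z = (0, 1), H = (2, -2); any affine frame gives the same invariant.
1. D is the midpoint of TZ ⇒ D = (1/2, 1/2)
2. B is the midpoint of ZH ⇒ B = (1, -1/2)
through B parallel to LT: direction (1, 0); meets DL at X = (-1/2, -1/2)
X = D + t·(L−D) with t = 2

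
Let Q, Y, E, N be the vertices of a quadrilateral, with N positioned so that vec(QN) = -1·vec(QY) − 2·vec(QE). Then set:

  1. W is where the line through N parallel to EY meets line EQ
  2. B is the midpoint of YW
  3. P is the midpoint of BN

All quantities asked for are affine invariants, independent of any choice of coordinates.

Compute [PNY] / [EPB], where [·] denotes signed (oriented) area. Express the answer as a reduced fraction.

Work in coordinates with Q = (0, 0), Y = (1, 0), E = (0, 1), N = (-1, -2).
1. W is where the line through N parallel to EY meets line EQ ⇒ W = (0, -3)
2. B is the midpoint of YW ⇒ B = (1/2, -3/2)
3. P is the midpoint of BN ⇒ P = (-1/4, -7/4)
2·[PNY] = -1, 2·[EPB] = 2
[PNY]:[EPB] = -1:2 = -1/2

[PNY]:[EPB] = -1/2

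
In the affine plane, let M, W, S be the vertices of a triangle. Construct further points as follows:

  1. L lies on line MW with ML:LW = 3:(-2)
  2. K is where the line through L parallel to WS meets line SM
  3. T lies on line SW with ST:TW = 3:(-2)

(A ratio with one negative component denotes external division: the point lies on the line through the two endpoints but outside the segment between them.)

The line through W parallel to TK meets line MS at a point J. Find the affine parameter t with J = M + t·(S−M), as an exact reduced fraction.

t = 5/3

Work in coordinates with M = (0, 0), W = (1, 0), S = (0, 1).
1. L lies on line MW with ML:LW = 3:(-2) ⇒ L = (3, 0)
2. K is where the line through L parallel to WS meets line SM ⇒ K = (0, 3)
3. T lies on line SW with ST:TW = 3:(-2) ⇒ T = (3, -2)
through W parallel to TK: direction (-3, 5); meets MS at J = (0, 5/3)
J = M + t·(S−M) with t = 5/3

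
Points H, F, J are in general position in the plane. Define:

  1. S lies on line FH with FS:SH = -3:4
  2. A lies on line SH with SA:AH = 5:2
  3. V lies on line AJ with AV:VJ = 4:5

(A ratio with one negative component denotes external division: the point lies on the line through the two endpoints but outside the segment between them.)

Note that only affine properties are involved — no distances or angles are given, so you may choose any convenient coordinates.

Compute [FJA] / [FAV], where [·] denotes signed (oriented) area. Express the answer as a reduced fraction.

[FJA]:[FAV] = -9/4

Work in coordinates with H = (0, 0), F = (1, 0), J = (0, 1).
1. S lies on line FH with FS:SH = -3:4 ⇒ S = (4, 0)
2. A lies on line SH with SA:AH = 5:2 ⇒ A = (8/7, 0)
3. V lies on line AJ with AV:VJ = 4:5 ⇒ V = (40/63, 4/9)
2·[FJA] = -1/7, 2·[FAV] = 4/63
[FJA]:[FAV] = -1/7:4/63 = -9/4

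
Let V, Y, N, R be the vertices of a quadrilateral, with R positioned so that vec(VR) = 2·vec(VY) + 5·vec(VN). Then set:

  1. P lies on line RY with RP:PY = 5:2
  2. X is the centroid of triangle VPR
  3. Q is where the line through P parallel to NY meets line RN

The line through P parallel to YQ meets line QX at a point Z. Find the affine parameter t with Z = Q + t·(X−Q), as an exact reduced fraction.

t = 12/11

Assign V = (0, 0), Y = (1, 0), N = (0, 1), R = (2, 5) — the answer is frame-independent, so this choice is without loss of generality.
1. P lies on line RY with RP:PY = 5:2 ⇒ P = (9/7, 10/7)
2. X is the centroid of triangle VPR ⇒ X = (23/21, 15/7)
3. Q is where the line through P parallel to NY meets line RN ⇒ Q = (4/7, 15/7)
through P parallel to YQ: direction (-3/7, 15/7); meets QX at Z = (8/7, 15/7)
Z = Q + t·(X−Q) with t = 12/11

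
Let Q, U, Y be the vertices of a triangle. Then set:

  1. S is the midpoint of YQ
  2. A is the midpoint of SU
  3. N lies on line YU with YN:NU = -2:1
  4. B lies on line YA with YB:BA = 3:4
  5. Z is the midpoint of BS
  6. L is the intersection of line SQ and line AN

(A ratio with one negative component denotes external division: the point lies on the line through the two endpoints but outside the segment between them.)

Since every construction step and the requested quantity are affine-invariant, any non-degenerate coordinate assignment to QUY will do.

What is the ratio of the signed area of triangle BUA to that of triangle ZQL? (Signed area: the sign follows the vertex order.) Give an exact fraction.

[BUA]:[ZQL] = 2

Set Q = (0, 0), U = (1, 0), Y = (0, 1); any affine frame gives the same invariant.
1. S is the midpoint of YQ ⇒ S = (0, 1/2)
2. A is the midpoint of SU ⇒ A = (1/2, 1/4)
3. N lies on line YU with YN:NU = -2:1 ⇒ N = (2, -1)
4. B lies on line YA with YB:BA = 3:4 ⇒ B = (3/14, 19/28)
5. Z is the midpoint of BS ⇒ Z = (3/28, 33/56)
6. L is the intersection of line SQ and line AN ⇒ L = (0, 2/3)
2·[BUA] = -1/7, 2·[ZQL] = -1/14
[BUA]:[ZQL] = -1/7:-1/14 = 2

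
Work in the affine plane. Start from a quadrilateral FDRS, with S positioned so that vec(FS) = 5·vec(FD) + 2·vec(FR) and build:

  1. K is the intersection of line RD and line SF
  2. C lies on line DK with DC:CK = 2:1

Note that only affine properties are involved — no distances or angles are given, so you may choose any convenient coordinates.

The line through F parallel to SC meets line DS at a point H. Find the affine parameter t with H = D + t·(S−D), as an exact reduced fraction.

Set F = (0, 0), D = (1, 0), R = (0, 1), S = (5, 2); any affine frame gives the same invariant.
1. K is the intersection of line RD and line SF ⇒ K = (5/7, 2/7)
2. C lies on line DK with DC:CK = 2:1 ⇒ C = (17/21, 4/21)
through F parallel to SC: direction (-88/21, -38/21); meets DS at H = (22/3, 19/6)
H = D + t·(S−D) with t = 19/12

t = 19/12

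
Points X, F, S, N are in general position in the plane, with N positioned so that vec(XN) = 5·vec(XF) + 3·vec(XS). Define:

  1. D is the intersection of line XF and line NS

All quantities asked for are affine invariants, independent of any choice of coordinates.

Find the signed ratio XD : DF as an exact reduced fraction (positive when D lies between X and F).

XD:DF = -5/7

Work in coordinates with X = (0, 0), F = (1, 0), S = (0, 1), N = (5, 3).
1. D is the intersection of line XF and line NS ⇒ D = (-5/2, 0)
D = X + t·(F−X) with t = -5/2, so XD:DF = t:(1−t) = -5/2:7/2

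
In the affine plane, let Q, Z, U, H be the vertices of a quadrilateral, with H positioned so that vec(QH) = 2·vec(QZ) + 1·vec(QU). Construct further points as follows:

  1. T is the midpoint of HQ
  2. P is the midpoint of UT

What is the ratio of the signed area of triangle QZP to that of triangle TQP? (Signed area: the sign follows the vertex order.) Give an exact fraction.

[QZP]:[TQP] = -3/2

Work in coordinates with Q = (0, 0), Z = (1, 0), U = (0, 1), H = (2, 1).
1. T is the midpoint of HQ ⇒ T = (1, 1/2)
2. P is the midpoint of UT ⇒ P = (1/2, 3/4)
2·[QZP] = 3/4, 2·[TQP] = -1/2
[QZP]:[TQP] = 3/4:-1/2 = -3/2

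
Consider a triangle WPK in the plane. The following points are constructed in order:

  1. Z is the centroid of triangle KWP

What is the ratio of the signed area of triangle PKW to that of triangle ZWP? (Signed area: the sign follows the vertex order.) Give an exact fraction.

[PKW]:[ZWP] = 3

Assign W = (0, 0), P = (1, 0), K = (0, 1) — the answer is frame-independent, so this choice is without loss of generality.
1. Z is the centroid of triangle KWP ⇒ Z = (1/3, 1/3)
2·[PKW] = 1, 2·[ZWP] = 1/3
[PKW]:[ZWP] = 1:1/3 = 3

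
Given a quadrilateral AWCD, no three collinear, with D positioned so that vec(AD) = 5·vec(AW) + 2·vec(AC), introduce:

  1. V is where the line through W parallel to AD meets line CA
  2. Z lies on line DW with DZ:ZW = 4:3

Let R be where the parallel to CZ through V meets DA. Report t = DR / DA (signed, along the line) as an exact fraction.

t = 253/215

Set A = (0, 0), W = (1, 0), C = (0, 1), D = (5, 2); any affine frame gives the same invariant.
1. V is where the line through W parallel to AD meets line CA ⇒ V = (0, -2/5)
2. Z lies on line DW with DZ:ZW = 4:3 ⇒ Z = (19/7, 6/7)
through V parallel to CZ: direction (19/7, -1/7); meets DA at R = (-38/43, -76/215)
R = D + t·(A−D) with t = 253/215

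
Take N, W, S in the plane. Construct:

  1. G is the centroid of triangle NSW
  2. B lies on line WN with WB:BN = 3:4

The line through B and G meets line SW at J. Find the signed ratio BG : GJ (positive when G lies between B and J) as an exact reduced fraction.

BG:GJ = 2/7

Work in coordinates with N = (0, 0), W = (1, 0), S = (0, 1).
1. G is the centroid of triangle NSW ⇒ G = (1/3, 1/3)
2. B lies on line WN with WB:BN = 3:4 ⇒ B = (4/7, 0)
line BG meets SW at J = (-1/2, 3/2)
G = B + t·(J−B) with t = 2/9, so BG:GJ = 2/9:7/9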